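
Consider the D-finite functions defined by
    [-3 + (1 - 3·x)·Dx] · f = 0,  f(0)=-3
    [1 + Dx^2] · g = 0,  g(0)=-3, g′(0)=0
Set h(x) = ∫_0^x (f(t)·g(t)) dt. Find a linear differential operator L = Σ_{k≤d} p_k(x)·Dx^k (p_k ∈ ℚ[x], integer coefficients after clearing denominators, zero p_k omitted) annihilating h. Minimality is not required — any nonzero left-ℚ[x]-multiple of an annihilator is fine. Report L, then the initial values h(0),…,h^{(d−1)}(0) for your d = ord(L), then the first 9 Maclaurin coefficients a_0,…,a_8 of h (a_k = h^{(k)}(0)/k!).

f: a_k = -3, -9, -27, -81, -243, -729, -2187, -6561, -19683, …
g: a_k = -3, 0, 3/2, 0, -1/8, 0, 1/240, 0, -1/13440, …
L₀ := L_f ⊗_s L_g (sym. prod.), ord ≤ 2.
h=∫h₀ ⇒ L = L₀·Dx.
L = (-1 + 3·x)·Dx + 6·Dx^2 + (-1 + 3·x)·Dx^3  (order 3).
h: a_k = 0, 9, 27/2, 51/2, 459/8, 5511/40, 5511/16, 495989/560, 1487967/640, …
ICs: h(0) = 0, h′(0) = 9, h′′(0) = 27.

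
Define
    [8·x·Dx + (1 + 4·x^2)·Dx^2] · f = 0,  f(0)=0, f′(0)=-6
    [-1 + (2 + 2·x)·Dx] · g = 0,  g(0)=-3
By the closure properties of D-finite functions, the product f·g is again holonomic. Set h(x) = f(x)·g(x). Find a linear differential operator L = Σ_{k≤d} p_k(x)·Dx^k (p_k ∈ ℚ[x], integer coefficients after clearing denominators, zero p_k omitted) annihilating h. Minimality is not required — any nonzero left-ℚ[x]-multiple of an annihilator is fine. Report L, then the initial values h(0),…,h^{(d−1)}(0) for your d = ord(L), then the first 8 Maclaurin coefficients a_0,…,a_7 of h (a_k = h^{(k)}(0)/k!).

f: a_k = 0, -6, 0, 8, 0, -96/5, 0, 384/7, …
g: a_k = -3, -3/2, 3/8, -3/16, 15/128, -21/256, 63/1024, -99/2048, …
Product ⇒ symmetric product L₀, ord ≤ 2.
L = (3 - 16·x - 4·x^2) + (-4 + 28·x + 48·x^2 + 16·x^3)·Dx + (4 + 8·x + 20·x^2 + 32·x^3 + 16·x^4)·Dx^2  (order 2).
h: a_k = 0, 18, 9, -105/4, -87/8, 19167/320, 17787/640, -3067959/17920, …
ICs: h(0) = 0, h′(0) = 18.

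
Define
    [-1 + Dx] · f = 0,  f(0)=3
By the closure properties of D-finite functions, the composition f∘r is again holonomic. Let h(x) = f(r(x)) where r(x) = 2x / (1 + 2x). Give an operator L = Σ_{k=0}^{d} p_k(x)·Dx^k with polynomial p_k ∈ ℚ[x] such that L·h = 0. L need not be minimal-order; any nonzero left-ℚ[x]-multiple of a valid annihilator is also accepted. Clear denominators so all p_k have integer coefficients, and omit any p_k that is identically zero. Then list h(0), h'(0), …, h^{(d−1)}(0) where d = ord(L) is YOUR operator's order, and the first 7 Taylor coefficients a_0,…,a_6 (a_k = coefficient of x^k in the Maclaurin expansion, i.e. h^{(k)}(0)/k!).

L = -2 + (1 + 4·x + 4·x^2)·Dx  (order 1).
h: a_k = 3, 6, -6, 4, 2, -76/5, 604/15, …
ICs: h(0) = 3.

f: a_k = 3, 3, 3/2, 1/2, 1/8, 1/40, 1/240, …
f∘r: x↦r, Dx↦Dx/r' in L_f ⇒ L₀.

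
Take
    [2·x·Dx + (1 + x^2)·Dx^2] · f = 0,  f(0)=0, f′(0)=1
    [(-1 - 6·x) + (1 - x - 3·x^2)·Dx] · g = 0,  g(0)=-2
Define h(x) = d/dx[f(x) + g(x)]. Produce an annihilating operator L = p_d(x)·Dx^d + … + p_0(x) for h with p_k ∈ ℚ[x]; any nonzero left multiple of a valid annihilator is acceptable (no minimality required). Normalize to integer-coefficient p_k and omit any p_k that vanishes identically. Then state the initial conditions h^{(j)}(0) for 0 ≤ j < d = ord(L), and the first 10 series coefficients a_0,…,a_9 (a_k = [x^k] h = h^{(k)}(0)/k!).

f: a_k = 0, 1, 0, -1/3, 0, 1/5, 0, -1/7, 0, 1/9, …
g: a_k = -2, -2, -8, -14, -38, -80, -194, -434, -1016, -2318, …
f+g: L₀ = lclm(L_f,L_g), ord ≤ 2+1.
h=h₀': d/dx-closure on L₀ ⇒ L.
L = (8 - 32·x - 300·x^2 - 504·x^3 - 1134·x^4 - 162·x^6) + (-22 - 148·x - 184·x^2 - 576·x^3 - 441·x^4 - 918·x^5 - 27·x^6 - 162·x^7)·Dx + (4 + 6·x + 18·x^2 - 60·x^3 - 85·x^4 - 75·x^5 - 126·x^6 - 9·x^7 - 27·x^8)·Dx^2  (order 2).
h: a_k = -1, -16, -43, -152, -399, -1164, -3039, -8128, -20861, -53660, …
ICs: h(0) = -1, h′(0) = -16.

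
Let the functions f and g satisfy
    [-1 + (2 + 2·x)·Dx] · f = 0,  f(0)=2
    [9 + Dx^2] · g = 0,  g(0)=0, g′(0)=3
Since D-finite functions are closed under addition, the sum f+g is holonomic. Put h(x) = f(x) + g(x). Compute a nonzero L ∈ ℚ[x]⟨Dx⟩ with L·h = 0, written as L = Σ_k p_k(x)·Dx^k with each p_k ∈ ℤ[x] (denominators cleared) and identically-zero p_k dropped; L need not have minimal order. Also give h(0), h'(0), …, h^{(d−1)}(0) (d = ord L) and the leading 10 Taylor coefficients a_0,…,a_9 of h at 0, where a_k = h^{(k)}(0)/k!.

L = (-351 - 648·x - 324·x^2) + (630 + 1926·x + 1944·x^2 + 648·x^3)·Dx + (-39 - 72·x - 36·x^2)·Dx^2 + (70 + 214·x + 216·x^2 + 72·x^3)·Dx^3  (order 3).
h: a_k = 2, 4, -1/4, -35/8, -5/64, 1331/640, -21/512, -14397/35840, -429/16384, 87233/1146880, …
ICs: h(0) = 2, h′(0) = 4, h′′(0) = -1/2.

f: a_k = 2, 1, -1/4, 1/8, -5/64, 7/128, -21/512, 33/1024, -429/16384, 715/32768, …
g: a_k = 0, 3, 0, -9/2, 0, 81/40, 0, -243/560, 0, 243/4480, …
Weyl lclm of L_f,L_g ⇒ L₀ (ord ≤ 3).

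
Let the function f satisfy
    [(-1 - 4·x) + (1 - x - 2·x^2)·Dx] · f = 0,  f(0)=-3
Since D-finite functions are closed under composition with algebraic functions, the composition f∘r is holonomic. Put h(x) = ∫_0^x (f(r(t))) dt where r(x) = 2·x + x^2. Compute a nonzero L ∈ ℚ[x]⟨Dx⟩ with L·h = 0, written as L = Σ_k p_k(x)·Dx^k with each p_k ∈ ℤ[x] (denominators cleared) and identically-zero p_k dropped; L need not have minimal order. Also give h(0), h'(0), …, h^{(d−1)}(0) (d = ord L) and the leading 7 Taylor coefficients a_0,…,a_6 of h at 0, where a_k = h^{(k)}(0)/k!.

f: a_k = -3, -3, -9, -15, -33, -63, -129, …
Change of var in L_f (x↦r) gives L₀.
∫: right-multiply L₀ by Dx.
L = (2 + 16·x + 8·x^2)·Dx + (-1 + 3·x + 6·x^2 + 2·x^3)·Dx^2  (order 2).
h: a_k = 0, -3, -3, -13, -39, -717/5, -527, …
ICs: h(0) = 0, h′(0) = -3.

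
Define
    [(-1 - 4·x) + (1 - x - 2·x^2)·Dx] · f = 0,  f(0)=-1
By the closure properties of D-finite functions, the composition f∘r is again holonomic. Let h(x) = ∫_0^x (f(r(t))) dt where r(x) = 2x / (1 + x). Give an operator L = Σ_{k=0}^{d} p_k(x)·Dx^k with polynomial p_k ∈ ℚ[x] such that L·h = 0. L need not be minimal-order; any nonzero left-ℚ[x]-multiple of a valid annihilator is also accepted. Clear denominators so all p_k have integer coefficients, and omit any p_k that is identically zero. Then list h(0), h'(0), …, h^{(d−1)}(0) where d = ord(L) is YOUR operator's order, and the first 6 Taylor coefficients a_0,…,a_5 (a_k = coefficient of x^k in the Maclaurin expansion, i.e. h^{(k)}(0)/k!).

f: a_k = -1, -1, -3, -5, -11, -21, …
Change of var in L_f (x↦r) gives L₀.
h=∫h₀ ⇒ L = L₀·Dx.
L = (2 + 18·x)·Dx + (-1 - x + 9·x^2 + 9·x^3)·Dx^2  (order 2).
h: a_k = 0, -1, -1, -10/3, -9/2, -18, …
ICs: h(0) = 0, h′(0) = -1.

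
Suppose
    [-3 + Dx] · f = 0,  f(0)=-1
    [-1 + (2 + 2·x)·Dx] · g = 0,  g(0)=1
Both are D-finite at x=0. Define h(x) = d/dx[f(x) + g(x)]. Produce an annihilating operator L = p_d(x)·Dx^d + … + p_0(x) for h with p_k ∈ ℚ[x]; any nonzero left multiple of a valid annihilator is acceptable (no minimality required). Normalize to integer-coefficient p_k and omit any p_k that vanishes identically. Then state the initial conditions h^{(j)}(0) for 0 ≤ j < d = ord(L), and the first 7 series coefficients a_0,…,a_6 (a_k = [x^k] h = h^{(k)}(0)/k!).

f: a_k = -1, -3, -9/2, -9/2, -27/8, -81/40, -81/80, …
g: a_k = 1, 1/2, -1/8, 1/16, -5/128, 7/256, -21/1024, …
h₀=f+g: left-lcm gives L₀, ord ≤ 2.
Derive L from L₀ (diff closure).
L = (-27 - 18·x) + (-33 - 72·x - 36·x^2)·Dx + (14 + 26·x + 12·x^2)·Dx^2  (order 2).
h: a_k = -5/2, -37/4, -213/16, -437/32, -2557/256, -15867/2560, -29949/10240, …
ICs: h(0) = -5/2, h′(0) = -37/4.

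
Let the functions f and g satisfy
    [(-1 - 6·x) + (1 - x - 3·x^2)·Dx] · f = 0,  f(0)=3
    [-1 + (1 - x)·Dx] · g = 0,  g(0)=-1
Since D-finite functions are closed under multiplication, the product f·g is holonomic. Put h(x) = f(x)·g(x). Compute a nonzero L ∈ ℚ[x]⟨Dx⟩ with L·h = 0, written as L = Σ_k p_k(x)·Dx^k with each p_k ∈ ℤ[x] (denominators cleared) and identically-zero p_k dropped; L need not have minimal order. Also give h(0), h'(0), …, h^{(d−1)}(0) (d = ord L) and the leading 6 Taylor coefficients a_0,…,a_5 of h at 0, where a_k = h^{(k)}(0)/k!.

f: a_k = 3, 3, 12, 21, 57, 120, …
g: a_k = -1, -1, -1, -1, -1, -1, …
Sym-product of L_f,L_g gives L₀ (≤ ord 1).
L = (-2 - 4·x + 9·x^2) + (1 - 2·x - 2·x^2 + 3·x^3)·Dx  (order 1).
h: a_k = -3, -6, -18, -39, -96, -216, …
ICs: h(0) = -3.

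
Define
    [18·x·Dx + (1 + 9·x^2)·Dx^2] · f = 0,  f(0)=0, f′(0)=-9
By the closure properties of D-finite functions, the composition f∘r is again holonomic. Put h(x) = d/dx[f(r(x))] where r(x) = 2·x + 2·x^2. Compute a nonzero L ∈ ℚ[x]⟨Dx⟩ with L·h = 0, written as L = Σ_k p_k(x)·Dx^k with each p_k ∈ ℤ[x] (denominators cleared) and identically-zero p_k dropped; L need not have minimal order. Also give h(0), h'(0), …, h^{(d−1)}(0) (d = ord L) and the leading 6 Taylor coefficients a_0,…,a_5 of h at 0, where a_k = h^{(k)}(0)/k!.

f: a_k = 0, -9, 0, 27, 0, -729/5, …
L₀ from L_f via x↦r, Dx↦r'^{-1}Dx.
h=h₀': d/dx-closure on L₀ ⇒ L.
L = (-2 + 72·x + 288·x^2 + 432·x^3 + 216·x^4) + (1 + 2·x + 36·x^2 + 144·x^3 + 180·x^4 + 72·x^5)·Dx  (order 1).
h: a_k = -18, -36, 648, 2592, -20088, -138672, …
ICs: h(0) = -18.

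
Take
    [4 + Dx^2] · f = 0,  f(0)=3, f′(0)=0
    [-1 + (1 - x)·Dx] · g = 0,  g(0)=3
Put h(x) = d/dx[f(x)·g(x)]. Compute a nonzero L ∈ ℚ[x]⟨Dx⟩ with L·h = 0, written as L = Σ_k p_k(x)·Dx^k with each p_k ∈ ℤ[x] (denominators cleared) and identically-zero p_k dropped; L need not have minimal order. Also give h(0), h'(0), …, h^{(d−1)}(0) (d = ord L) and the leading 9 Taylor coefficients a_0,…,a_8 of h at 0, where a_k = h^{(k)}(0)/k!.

L = (2 - 8·x + 4·x^2) + (-2 + 2·x)·Dx + (1 - 2·x + x^2)·Dx^2  (order 2).
h: a_k = 9, -18, -27, -12, -15, -114/5, -133/5, -1048/35, -1179/35, …
ICs: h(0) = 9, h′(0) = -18.

f: a_k = 3, 0, -6, 0, 2, 0, -4/15, 0, 2/105, …
g: a_k = 3, 3, 3, 3, 3, 3, 3, 3, 3, …
Product ⇒ symmetric product L₀, ord ≤ 2.
h₀' ⇒ L via d/dx closure of L₀.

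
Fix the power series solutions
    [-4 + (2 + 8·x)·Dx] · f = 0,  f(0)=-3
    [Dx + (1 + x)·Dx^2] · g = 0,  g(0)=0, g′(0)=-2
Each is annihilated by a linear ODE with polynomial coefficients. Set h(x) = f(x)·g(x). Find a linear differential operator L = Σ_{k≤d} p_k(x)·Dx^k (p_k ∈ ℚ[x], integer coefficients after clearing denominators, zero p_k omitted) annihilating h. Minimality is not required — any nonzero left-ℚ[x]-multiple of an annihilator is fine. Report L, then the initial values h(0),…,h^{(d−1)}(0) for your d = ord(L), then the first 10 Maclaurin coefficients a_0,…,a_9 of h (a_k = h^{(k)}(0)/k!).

f: a_k = -3, -6, 6, -12, 30, -84, 252, -792, 2574, -8580, …
g: a_k = 0, -2, 1, -2/3, 1/2, -2/5, 1/3, -2/7, 1/4, -2/9, …
Sym-product of L_f,L_g gives L₀ (≤ ord 2).
L = (10 + 4·x) + (-3 - 12·x)·Dx + (1 + 9·x + 24·x^2 + 16·x^3)·Dx^2  (order 2).
h: a_k = 0, 6, 9, -16, 65/2, -389/5, 1052/5, -21614/35, 268067/140, -259079/42, …
ICs: h(0) = 0, h′(0) = 6.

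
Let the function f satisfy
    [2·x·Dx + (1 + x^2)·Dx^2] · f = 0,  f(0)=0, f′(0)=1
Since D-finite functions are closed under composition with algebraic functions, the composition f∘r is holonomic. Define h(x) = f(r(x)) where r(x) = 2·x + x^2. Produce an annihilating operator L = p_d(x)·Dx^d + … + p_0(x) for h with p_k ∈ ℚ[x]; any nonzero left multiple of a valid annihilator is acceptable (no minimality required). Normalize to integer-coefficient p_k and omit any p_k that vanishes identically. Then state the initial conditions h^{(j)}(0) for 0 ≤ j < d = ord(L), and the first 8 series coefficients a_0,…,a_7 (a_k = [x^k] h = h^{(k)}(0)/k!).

f: a_k = 0, 1, 0, -1/3, 0, 1/5, 0, -1/7, …
f∘r: x↦r, Dx↦Dx/r' in L_f ⇒ L₀.
L = (-1 + 8·x + 16·x^2 + 12·x^3 + 3·x^4)·Dx + (1 + x + 4·x^2 + 8·x^3 + 5·x^4 + x^5)·Dx^2  (order 2).
h: a_k = 0, 2, 1, -8/3, -4, 22/5, 47/3, -16/7, …
ICs: h(0) = 0, h′(0) = 2.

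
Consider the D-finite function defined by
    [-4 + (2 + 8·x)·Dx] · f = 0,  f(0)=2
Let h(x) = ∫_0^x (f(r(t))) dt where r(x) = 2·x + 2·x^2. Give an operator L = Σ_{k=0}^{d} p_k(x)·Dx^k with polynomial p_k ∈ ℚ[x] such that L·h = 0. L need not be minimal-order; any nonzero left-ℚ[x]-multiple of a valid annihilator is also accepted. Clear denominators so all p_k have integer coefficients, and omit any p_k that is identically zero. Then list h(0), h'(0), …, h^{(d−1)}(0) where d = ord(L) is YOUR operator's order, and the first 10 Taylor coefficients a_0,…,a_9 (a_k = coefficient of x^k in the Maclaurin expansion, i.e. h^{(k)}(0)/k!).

f: a_k = 2, 4, -4, 8, -20, 56, -168, 528, -1716, 5720, …
L₀ from L_f via x↦r, Dx↦r'^{-1}Dx.
h=∫h₀ ⇒ L = L₀·Dx.
L = (-4 - 8·x)·Dx + (1 + 8·x + 8·x^2)·Dx^2  (order 2).
h: a_k = 0, 2, 4, -8/3, 8, -144/5, 352/3, -3648/7, 2464, -109888/9, …
ICs: h(0) = 0, h′(0) = 2.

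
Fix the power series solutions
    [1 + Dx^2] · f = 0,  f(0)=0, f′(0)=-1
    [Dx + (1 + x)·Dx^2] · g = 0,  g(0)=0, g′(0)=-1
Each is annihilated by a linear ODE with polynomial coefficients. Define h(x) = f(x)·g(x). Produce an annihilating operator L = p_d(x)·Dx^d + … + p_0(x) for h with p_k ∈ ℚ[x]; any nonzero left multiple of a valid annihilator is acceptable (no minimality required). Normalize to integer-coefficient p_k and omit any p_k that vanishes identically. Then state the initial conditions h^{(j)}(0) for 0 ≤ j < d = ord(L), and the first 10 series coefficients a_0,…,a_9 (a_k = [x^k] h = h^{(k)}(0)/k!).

L = (-3 + 6·x + 19·x^2 + 16·x^3 + 4·x^4) + (4 + 20·x + 24·x^2 + 8·x^3)·Dx + (20·x + 42·x^2 + 32·x^3 + 8·x^4)·Dx^2 + (4 + 20·x + 24·x^2 + 8·x^3)·Dx^3 + (3 + 14·x + 23·x^2 + 16·x^3 + 4·x^4)·Dx^4  (order 4).
h: a_k = 0, 0, 1, -1/2, 1/6, -1/6, 11/72, -31/240, 113/1008, -25/252, …
ICs: h(0) = 0, h′(0) = 0, h′′(0) = 2, h′′′(0) = -3.

f: a_k = 0, -1, 0, 1/6, 0, -1/120, 0, 1/5040, 0, -1/362880, …
g: a_k = 0, -1, 1/2, -1/3, 1/4, -1/5, 1/6, -1/7, 1/8, -1/9, …
h₀=f·g: eliminate ⇒ L₀, order ≤ 2·2.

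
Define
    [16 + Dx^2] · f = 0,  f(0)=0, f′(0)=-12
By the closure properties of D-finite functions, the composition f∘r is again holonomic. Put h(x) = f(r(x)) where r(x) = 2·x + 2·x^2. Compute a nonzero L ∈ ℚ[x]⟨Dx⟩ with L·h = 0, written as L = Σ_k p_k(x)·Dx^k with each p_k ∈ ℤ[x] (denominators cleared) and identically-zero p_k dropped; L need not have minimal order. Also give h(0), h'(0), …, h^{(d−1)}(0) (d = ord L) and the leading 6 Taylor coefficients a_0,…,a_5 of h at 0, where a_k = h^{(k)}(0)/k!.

f: a_k = 0, -12, 0, 32, 0, -128/5, …
Substitute x→r, Dx→(1/r')Dx; clear ⇒ L₀.
L = (64 + 384·x + 768·x^2 + 512·x^3) - 2·Dx + (1 + 2·x)·Dx^2  (order 2).
h: a_k = 0, -24, -24, 256, 768, -256/5, …
ICs: h(0) = 0, h′(0) = -24.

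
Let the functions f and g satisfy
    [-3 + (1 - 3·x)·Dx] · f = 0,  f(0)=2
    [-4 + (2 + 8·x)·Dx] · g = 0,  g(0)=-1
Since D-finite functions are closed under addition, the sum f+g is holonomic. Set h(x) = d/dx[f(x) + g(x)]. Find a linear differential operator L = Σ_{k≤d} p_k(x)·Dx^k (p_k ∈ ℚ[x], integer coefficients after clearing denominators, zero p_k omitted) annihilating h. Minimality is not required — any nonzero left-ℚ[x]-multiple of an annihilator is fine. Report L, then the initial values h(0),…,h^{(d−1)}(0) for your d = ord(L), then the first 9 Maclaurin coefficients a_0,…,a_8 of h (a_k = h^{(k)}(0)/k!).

L = (-90 - 108·x) + (-21 - 252·x - 378·x^2)·Dx + (4 + 13·x - 39·x^2 - 108·x^3)·Dx^2  (order 2).
h: a_k = 4, 40, 150, 688, 2290, 9252, 28770, 111840, 328554, …
ICs: h(0) = 4, h′(0) = 40.

f: a_k = 2, 6, 18, 54, 162, 486, 1458, 4374, 13122, …
g: a_k = -1, -2, 2, -4, 10, -28, 84, -264, 858, …
L₀ := lclm(L_f,L_g); ord L₀ ≤ 1+1.
Differentiate: ansatz ord ≤ ord L₀ ⇒ L.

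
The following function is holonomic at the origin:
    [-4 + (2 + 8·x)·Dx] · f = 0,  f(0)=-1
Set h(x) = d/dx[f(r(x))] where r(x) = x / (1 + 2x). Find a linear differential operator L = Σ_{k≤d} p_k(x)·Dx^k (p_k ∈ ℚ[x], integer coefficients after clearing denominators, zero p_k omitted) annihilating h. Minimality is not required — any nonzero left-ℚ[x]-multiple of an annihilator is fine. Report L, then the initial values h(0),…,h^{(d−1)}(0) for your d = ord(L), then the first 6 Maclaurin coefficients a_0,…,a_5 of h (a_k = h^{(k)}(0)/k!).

f: a_k = -1, -2, 2, -4, 10, -28, …
L₀ from L_f via x↦r, Dx↦r'^{-1}Dx.
Differentiate: ansatz ord ≤ ord L₀ ⇒ L.
L = (-6 - 24·x) + (-1 - 8·x - 12·x^2)·Dx  (order 1).
h: a_k = -2, 12, -60, 296, -1500, 7848, …
ICs: h(0) = -2.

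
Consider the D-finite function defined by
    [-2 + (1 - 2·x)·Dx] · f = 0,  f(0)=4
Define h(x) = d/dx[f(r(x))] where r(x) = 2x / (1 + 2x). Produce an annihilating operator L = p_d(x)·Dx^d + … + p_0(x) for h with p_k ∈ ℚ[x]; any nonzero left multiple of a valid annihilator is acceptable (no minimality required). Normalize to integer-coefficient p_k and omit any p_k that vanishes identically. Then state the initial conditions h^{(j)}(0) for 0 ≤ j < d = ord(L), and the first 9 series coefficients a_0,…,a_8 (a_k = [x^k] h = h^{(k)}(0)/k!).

L = 4 + (-1 + 2·x)·Dx  (order 1).
h: a_k = 16, 64, 192, 512, 1280, 3072, 7168, 16384, 36864, …
ICs: h(0) = 16.

f: a_k = 4, 8, 16, 32, 64, 128, 256, 512, 1024, …
Substitute x→r, Dx→(1/r')Dx; clear ⇒ L₀.
Derive L from L₀ (diff closure).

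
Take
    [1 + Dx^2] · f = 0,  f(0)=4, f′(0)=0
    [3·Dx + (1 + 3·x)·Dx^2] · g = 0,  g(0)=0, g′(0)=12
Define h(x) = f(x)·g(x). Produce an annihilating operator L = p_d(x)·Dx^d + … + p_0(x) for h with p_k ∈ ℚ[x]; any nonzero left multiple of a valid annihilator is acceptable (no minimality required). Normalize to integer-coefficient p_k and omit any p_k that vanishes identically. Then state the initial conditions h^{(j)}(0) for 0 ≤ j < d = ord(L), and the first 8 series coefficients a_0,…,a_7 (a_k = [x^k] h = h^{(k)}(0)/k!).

f: a_k = 4, 0, -2, 0, 1/6, 0, -1/180, 0, …
g: a_k = 0, 12, -18, 36, -81, 972/5, -486, 8748/7, …
L₀ := L_f ⊗_s L_g (sym. prod.), ord ≤ 4.
L = (-203 - 222·x - 189·x^2 + 432·x^3 + 324·x^4) + (-84 - 108·x + 648·x^2 + 648·x^3)·Dx + (-208 - 228·x - 54·x^2 + 864·x^3 + 648·x^4)·Dx^2 + (-84 - 108·x + 648·x^2 + 648·x^3)·Dx^3 + (-5 - 6·x + 135·x^2 + 432·x^3 + 324·x^4)·Dx^4  (order 4).
h: a_k = 0, 48, -72, 120, -288, 3538/5, -1785, 484679/105, …
ICs: h(0) = 0, h′(0) = 48, h′′(0) = -144, h′′′(0) = 720.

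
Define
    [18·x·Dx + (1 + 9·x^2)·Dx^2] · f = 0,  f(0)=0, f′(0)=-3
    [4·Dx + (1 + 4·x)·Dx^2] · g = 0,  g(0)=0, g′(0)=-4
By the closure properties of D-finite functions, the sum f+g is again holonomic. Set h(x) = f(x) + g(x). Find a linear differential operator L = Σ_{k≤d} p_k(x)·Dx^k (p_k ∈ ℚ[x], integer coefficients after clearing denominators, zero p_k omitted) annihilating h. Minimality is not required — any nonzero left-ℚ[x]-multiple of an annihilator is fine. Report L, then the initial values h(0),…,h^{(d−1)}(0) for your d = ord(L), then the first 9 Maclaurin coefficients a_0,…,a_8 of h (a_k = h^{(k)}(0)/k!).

L = (-36 - 432·x + 972·x^2 + 1296·x^3)·Dx + (-25 - 72·x - 189·x^2 + 1944·x^3 + 2592·x^4)·Dx^2 + (-2 + x + 36·x^2 + 81·x^3 + 486·x^4 + 648·x^5)·Dx^3  (order 3).
h: a_k = 0, -7, 8, -37/3, 64, -1267/5, 2048/3, -14197/7, 8192, …
ICs: h(0) = 0, h′(0) = -7, h′′(0) = 16.

f: a_k = 0, -3, 0, 9, 0, -243/5, 0, 2187/7, 0, …
g: a_k = 0, -4, 8, -64/3, 64, -1024/5, 2048/3, -16384/7, 8192, …
Weyl lclm of L_f,L_g ⇒ L₀ (ord ≤ 4).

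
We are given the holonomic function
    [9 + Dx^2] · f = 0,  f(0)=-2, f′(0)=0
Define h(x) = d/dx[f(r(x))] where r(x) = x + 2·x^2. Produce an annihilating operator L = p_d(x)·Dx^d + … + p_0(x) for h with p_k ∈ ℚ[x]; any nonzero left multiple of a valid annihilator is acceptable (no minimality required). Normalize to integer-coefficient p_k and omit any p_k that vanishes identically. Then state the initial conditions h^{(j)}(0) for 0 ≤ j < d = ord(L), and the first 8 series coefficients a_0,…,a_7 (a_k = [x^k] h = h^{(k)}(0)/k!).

f: a_k = -2, 0, 9, 0, -27/4, 0, 81/40, 0, …
f∘r: x↦r, Dx↦Dx/r' in L_f ⇒ L₀.
Differentiate: ansatz ord ≤ ord L₀ ⇒ L.
L = (57 + 144·x + 864·x^2 + 2304·x^3 + 2304·x^4) + (-12 - 48·x)·Dx + (1 + 8·x + 16·x^2)·Dx^2  (order 2).
h: a_k = 0, 18, 108, 117, -270, -19197/20, -13419/10, 29511/280, …
ICs: h(0) = 0, h′(0) = 18.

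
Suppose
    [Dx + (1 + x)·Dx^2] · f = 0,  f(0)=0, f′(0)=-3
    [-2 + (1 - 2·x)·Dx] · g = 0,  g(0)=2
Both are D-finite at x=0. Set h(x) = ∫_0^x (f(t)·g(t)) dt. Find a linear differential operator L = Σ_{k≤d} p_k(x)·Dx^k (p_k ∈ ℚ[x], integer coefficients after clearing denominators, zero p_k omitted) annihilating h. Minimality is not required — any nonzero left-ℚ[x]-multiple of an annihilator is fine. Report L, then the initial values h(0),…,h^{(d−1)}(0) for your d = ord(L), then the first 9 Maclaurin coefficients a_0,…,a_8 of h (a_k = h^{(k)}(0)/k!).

f: a_k = 0, -3, 3/2, -1, 3/4, -3/5, 1/2, -3/7, 3/8, …
g: a_k = 2, 4, 8, 16, 32, 64, 128, 256, 512, …
h₀=f·g: eliminate ⇒ L₀, order ≤ 2·1.
h=∫₀ˣh₀: take L = L₀·Dx.
L = 2·Dx + (3 + 6·x)·Dx^2 + (-1 + x + 2·x^2)·Dx^3  (order 3).
h: a_k = 0, 0, -3, -3, -5, -77/10, -391/30, -111/5, -2727/70, …
ICs: h(0) = 0, h′(0) = 0, h′′(0) = -6.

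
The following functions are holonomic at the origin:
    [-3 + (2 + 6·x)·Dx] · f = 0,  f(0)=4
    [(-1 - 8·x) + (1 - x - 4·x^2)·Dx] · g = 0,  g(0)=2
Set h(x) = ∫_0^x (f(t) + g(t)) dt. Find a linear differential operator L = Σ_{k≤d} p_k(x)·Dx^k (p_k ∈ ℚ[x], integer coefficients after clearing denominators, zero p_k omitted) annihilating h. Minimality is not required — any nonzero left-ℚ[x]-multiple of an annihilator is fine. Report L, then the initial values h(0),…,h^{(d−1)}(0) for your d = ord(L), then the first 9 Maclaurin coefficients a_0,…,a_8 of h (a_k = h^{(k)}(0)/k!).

L = (69 + 387·x + 900·x^2 + 1440·x^3)·Dx + (-49 - 318·x - 1257·x^2 - 3240·x^3 - 3600·x^4)·Dx^2 + (-2 + 46·x + 234·x^2 - 86·x^3 - 1440·x^4 - 1440·x^5)·Dx^3  (order 3).
h: a_k = 0, 6, 4, 11/6, 99/16, 1451/160, 10021/384, 77363/1792, 523755/4096, …
ICs: h(0) = 0, h′(0) = 6, h′′(0) = 8.

f: a_k = 4, 6, -9/2, 27/4, -405/32, 1701/64, -15309/256, 72171/512, -2814669/8192, …
g: a_k = 2, 2, 10, 18, 58, 130, 362, 882, 2330, …
h₀=f+g: left-lcm gives L₀, ord ≤ 2.
Integrate: L := L₀·Dx.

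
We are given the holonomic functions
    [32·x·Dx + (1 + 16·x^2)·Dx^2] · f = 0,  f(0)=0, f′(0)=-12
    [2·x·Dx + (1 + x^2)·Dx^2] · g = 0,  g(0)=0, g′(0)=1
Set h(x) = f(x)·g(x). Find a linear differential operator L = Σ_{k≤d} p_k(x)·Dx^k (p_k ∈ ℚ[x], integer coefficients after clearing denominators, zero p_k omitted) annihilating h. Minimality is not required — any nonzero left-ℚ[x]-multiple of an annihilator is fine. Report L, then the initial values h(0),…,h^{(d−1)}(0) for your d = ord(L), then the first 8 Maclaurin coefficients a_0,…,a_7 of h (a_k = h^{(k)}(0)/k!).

f: a_k = 0, -12, 0, 64, 0, -3072/5, 0, 49152/7, …
g: a_k = 0, 1, 0, -1/3, 0, 1/5, 0, -1/7, …
h₀=f·g: eliminate ⇒ L₀, order ≤ 2·2.
L = (-384·x - 10880·x^3 - 16384·x^5 + 34816·x^7 + 98304·x^9)·Dx + (-68 - 3916·x^2 - 19584·x^4 - 14336·x^6 + 121856·x^8 + 147456·x^10)·Dx^2 + (-136·x - 2632·x^3 - 6528·x^5 + 16448·x^7 + 69632·x^9 + 49152·x^11)·Dx^3 + (-1 - 34·x^2 - 305·x^4 + 4880·x^8 + 8704·x^10 + 4096·x^12)·Dx^4  (order 4).
h: a_k = 0, 0, -12, 0, 68, 0, -9572/15, 0, …
ICs: h(0) = 0, h′(0) = 0, h′′(0) = -24, h′′′(0) = 0.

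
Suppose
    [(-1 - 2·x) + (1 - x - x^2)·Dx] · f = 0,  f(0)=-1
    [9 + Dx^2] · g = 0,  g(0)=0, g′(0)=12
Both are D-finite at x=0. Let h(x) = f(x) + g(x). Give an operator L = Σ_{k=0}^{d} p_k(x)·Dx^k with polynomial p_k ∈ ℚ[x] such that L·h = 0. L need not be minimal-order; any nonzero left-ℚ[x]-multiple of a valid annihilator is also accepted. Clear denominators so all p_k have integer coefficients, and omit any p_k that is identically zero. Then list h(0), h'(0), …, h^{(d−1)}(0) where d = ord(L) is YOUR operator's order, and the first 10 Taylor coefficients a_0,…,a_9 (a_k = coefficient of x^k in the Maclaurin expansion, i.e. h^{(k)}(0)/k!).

f: a_k = -1, -1, -2, -3, -5, -8, -13, -21, -34, -55, …
g: a_k = 0, 12, 0, -18, 0, 81/10, 0, -243/140, 0, 243/1120, …
h₀=f+g: left-lcm gives L₀, ord ≤ 3.
L = (243 + 432·x - 81·x^2 + 216·x^3 + 405·x^4 + 162·x^5) + (-117 + 225·x + 36·x^2 - 297·x^3 + 54·x^4 + 243·x^5 + 81·x^6)·Dx + (27 + 48·x - 9·x^2 + 24·x^3 + 45·x^4 + 18·x^5)·Dx^2 + (-13 + 25·x + 4·x^2 - 33·x^3 + 6·x^4 + 27·x^5 + 9·x^6)·Dx^3  (order 3).
h: a_k = -1, 11, -2, -21, -5, 1/10, -13, -3183/140, -34, -61357/1120, …
ICs: h(0) = -1, h′(0) = 11, h′′(0) = -4.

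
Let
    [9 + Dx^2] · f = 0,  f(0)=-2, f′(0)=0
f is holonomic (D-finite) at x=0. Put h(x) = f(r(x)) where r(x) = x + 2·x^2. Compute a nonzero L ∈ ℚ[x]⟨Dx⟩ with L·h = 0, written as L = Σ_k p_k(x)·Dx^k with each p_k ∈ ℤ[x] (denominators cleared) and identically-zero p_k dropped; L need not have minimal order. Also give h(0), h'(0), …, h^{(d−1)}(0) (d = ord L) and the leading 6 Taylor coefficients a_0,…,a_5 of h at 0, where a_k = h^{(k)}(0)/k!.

L = (9 + 108·x + 432·x^2 + 576·x^3) - 4·Dx + (1 + 4·x)·Dx^2  (order 2).
h: a_k = -2, 0, 9, 36, 117/4, -54, …
ICs: h(0) = -2, h′(0) = 0.

f: a_k = -2, 0, 9, 0, -27/4, 0, …
h₀=f(r): pull back L_f along r ⇒ L₀.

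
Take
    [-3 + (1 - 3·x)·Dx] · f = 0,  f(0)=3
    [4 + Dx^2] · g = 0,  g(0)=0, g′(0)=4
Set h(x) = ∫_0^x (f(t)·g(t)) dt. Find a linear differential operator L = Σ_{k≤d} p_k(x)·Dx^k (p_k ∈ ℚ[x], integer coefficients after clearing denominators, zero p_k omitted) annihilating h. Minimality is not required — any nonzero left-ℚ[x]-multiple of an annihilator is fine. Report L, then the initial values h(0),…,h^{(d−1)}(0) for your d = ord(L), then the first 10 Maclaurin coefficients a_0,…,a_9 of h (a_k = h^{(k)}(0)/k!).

f: a_k = 3, 9, 27, 81, 243, 729, 2187, 6561, 19683, 59049, …
g: a_k = 0, 4, 0, -8/3, 0, 8/15, 0, -16/315, 0, 8/2835, …
L₀ := L_f ⊗_s L_g (sym. prod.), ord ≤ 2.
∫: right-multiply L₀ by Dx.
L = (-4 + 12·x)·Dx + 6·Dx^2 + (-1 + 3·x)·Dx^3  (order 3).
h: a_k = 0, 0, 6, 12, 25, 60, 2254/15, 1932/5, 212999/210, 851996/315, …
ICs: h(0) = 0, h′(0) = 0, h′′(0) = 12.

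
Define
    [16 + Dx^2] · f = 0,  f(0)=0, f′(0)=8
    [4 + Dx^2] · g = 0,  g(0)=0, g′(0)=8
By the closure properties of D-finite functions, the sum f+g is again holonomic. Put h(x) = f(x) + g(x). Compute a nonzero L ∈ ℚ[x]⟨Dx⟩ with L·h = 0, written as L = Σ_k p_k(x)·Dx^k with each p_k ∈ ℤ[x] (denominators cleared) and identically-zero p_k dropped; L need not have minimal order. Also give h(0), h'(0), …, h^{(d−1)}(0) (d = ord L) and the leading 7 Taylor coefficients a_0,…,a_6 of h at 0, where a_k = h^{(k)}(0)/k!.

f: a_k = 0, 8, 0, -64/3, 0, 256/15, 0, …
g: a_k = 0, 8, 0, -16/3, 0, 16/15, 0, …
h₀=f+g: left-lcm gives L₀, ord ≤ 4.
L = 64 + 20·Dx^2 + Dx^4  (order 4).
h: a_k = 0, 16, 0, -80/3, 0, 272/15, 0, …
ICs: h(0) = 0, h′(0) = 16, h′′(0) = 0, h′′′(0) = -160.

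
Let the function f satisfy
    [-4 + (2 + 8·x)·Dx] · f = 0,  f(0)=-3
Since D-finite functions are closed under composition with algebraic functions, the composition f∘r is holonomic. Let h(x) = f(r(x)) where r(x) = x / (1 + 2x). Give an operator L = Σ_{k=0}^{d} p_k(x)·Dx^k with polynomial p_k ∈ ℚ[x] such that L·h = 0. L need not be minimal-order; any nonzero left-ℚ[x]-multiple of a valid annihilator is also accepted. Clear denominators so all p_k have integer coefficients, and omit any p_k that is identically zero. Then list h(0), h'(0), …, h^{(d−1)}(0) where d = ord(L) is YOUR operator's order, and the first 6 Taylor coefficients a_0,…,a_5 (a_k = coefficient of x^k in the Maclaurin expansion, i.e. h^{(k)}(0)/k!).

f: a_k = -3, -6, 6, -12, 30, -84, …
f∘r: x↦r, Dx↦Dx/r' in L_f ⇒ L₀.
L = -2 + (1 + 8·x + 12·x^2)·Dx  (order 1).
h: a_k = -3, -6, 18, -60, 222, -900, …
ICs: h(0) = -3.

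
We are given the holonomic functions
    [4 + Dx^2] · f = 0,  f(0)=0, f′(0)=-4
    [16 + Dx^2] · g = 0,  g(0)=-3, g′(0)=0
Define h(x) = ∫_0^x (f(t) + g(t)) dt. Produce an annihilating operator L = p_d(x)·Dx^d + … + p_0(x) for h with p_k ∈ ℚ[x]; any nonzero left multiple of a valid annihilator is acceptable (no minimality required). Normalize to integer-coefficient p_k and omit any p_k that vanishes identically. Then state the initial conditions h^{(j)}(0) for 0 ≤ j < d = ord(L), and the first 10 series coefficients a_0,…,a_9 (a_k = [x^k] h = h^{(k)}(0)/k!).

L = 64·Dx + 20·Dx^3 + Dx^5  (order 5).
h: a_k = 0, -3, -2, 8, 2/3, -32/5, -4/45, 256/105, 2/315, -512/945, …
ICs: h(0) = 0, h′(0) = -3, h′′(0) = -4, h′′′(0) = 48, h′′′′(0) = 16.

f: a_k = 0, -4, 0, 8/3, 0, -8/15, 0, 16/315, 0, -8/2835, …
g: a_k = -3, 0, 24, 0, -32, 0, 256/15, 0, -512/105, 0, …
h₀=f+g: left-lcm gives L₀, ord ≤ 4.
∫: right-multiply L₀ by Dx.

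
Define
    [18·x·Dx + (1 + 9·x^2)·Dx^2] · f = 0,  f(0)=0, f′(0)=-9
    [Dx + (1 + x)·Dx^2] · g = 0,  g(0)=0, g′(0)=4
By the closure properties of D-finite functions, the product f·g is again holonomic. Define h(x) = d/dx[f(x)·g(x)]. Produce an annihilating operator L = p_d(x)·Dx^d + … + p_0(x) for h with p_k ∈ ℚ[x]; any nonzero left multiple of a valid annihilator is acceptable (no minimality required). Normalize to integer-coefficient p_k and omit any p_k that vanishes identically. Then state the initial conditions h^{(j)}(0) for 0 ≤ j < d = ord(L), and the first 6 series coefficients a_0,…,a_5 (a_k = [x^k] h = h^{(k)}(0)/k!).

L = (1368 + 2700·x + 37584·x^2 + 95580·x^3 + 87480·x^4 + 37908·x^5 + 26244·x^7) + (1298 + 9180·x + 54612·x^2 + 194724·x^3 + 324000·x^4 + 271188·x^5 + 102060·x^6 + 78732·x^7 + 91854·x^8)·Dx + (76 + 2848·x + 12096·x^2 + 43992·x^3 + 117288·x^4 + 173016·x^5 + 139968·x^6 + 75816·x^7 + 78732·x^8 + 52488·x^9)·Dx^2 + (37 + 146·x + 901·x^2 + 2808·x^3 + 7362·x^4 + 15228·x^5 + 21546·x^6 + 17496·x^7 + 12393·x^8 + 13122·x^9 + 6561·x^10)·Dx^3  (order 3).
h: a_k = 0, -72, 54, 384, -225, -16632/5, …
ICs: h(0) = 0, h′(0) = -72, h′′(0) = 108.

f: a_k = 0, -9, 0, 27, 0, -729/5, …
g: a_k = 0, 4, -2, 4/3, -1, 4/5, …
Product ⇒ symmetric product L₀, ord ≤ 4.
h₀' ⇒ L via d/dx closure of L₀.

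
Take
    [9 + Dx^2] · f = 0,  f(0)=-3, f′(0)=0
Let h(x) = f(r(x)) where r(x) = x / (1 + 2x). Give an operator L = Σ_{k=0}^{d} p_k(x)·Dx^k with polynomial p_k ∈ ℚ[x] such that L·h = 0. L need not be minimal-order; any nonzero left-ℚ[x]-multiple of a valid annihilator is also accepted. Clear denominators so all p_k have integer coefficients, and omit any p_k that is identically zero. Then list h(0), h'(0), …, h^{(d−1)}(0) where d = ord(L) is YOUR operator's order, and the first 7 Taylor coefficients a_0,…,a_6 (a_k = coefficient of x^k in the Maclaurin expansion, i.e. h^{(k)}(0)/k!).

f: a_k = -3, 0, 27/2, 0, -81/8, 0, 243/80, …
Change of var in L_f (x↦r) gives L₀.
L = 9 + (4 + 24·x + 48·x^2 + 32·x^3)·Dx + (1 + 8·x + 24·x^2 + 32·x^3 + 16·x^4)·Dx^2  (order 2).
h: a_k = -3, 0, 27/2, -54, 1215/8, -351, 54243/80, …
ICs: h(0) = -3, h′(0) = 0.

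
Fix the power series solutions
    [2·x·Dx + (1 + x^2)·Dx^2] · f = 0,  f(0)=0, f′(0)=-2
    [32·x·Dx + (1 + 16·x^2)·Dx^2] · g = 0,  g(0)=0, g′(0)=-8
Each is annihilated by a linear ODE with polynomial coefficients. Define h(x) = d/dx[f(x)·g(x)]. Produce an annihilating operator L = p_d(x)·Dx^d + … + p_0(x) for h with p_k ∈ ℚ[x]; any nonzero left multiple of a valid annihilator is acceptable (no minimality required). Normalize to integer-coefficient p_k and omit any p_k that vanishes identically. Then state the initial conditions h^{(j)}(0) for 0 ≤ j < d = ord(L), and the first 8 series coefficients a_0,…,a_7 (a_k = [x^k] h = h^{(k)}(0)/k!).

L = (-384·x - 10880·x^3 - 16384·x^5 + 34816·x^7 + 98304·x^9) + (-68 - 3916·x^2 - 19584·x^4 - 14336·x^6 + 121856·x^8 + 147456·x^10)·Dx + (-136·x - 2632·x^3 - 6528·x^5 + 16448·x^7 + 69632·x^9 + 49152·x^11)·Dx^2 + (-1 - 34·x^2 - 305·x^4 + 4880·x^8 + 8704·x^10 + 4096·x^12)·Dx^3  (order 3).
h: a_k = 0, 32, 0, -1088/3, 0, 76576/15, 0, -8109952/105, …
ICs: h(0) = 0, h′(0) = 32, h′′(0) = 0.

f: a_k = 0, -2, 0, 2/3, 0, -2/5, 0, 2/7, …
g: a_k = 0, -8, 0, 128/3, 0, -2048/5, 0, 32768/7, …
Sym-product of L_f,L_g gives L₀ (≤ ord 4).
Derive L from L₀ (diff closure).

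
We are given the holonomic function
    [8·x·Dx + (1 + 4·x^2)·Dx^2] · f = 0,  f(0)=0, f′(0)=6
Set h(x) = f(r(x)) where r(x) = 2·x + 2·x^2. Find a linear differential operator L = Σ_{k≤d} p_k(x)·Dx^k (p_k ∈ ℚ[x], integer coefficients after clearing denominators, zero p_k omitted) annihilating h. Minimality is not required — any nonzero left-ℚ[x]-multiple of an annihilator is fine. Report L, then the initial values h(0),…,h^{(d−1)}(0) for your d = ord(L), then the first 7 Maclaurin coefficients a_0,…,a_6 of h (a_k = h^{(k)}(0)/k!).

f: a_k = 0, 6, 0, -8, 0, 96/5, 0, …
h₀=f(r): pull back L_f along r ⇒ L₀.
L = (-2 + 32·x + 128·x^2 + 192·x^3 + 96·x^4)·Dx + (1 + 2·x + 16·x^2 + 64·x^3 + 80·x^4 + 32·x^5)·Dx^2  (order 2).
h: a_k = 0, 12, 12, -64, -192, 2112/5, 3008, …
ICs: h(0) = 0, h′(0) = 12.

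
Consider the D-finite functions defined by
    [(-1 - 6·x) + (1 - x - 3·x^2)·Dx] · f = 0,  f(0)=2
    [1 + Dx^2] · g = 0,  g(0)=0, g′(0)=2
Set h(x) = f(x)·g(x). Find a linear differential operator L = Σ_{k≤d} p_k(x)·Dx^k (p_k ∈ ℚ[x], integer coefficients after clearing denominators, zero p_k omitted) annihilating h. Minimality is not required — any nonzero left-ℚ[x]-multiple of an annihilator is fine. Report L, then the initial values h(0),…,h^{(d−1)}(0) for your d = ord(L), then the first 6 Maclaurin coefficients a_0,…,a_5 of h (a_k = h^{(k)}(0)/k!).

L = (5 + x + 3·x^2) + (2 + 12·x)·Dx + (-1 + x + 3·x^2)·Dx^2  (order 2).
h: a_k = 0, 4, 4, 46/3, 82/3, 2201/30, …
ICs: h(0) = 0, h′(0) = 4.

f: a_k = 2, 2, 8, 14, 38, 80, …
g: a_k = 0, 2, 0, -1/3, 0, 1/60, …
Sym-product of L_f,L_g gives L₀ (≤ ord 2).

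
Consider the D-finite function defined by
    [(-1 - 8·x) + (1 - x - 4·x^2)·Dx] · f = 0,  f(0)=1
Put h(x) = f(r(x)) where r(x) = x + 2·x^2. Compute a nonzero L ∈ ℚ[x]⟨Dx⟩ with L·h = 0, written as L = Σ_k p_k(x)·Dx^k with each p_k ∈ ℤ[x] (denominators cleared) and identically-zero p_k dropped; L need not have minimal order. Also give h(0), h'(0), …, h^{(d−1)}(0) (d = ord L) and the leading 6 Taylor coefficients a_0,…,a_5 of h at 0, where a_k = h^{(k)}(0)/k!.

L = (1 + 12·x + 48·x^2 + 64·x^3) + (-1 + x + 6·x^2 + 16·x^3 + 16·x^4)·Dx  (order 1).
h: a_k = 1, 1, 7, 29, 103, 405, …
ICs: h(0) = 1.

f: a_k = 1, 1, 5, 9, 29, 65, …
f∘r: x↦r, Dx↦Dx/r' in L_f ⇒ L₀.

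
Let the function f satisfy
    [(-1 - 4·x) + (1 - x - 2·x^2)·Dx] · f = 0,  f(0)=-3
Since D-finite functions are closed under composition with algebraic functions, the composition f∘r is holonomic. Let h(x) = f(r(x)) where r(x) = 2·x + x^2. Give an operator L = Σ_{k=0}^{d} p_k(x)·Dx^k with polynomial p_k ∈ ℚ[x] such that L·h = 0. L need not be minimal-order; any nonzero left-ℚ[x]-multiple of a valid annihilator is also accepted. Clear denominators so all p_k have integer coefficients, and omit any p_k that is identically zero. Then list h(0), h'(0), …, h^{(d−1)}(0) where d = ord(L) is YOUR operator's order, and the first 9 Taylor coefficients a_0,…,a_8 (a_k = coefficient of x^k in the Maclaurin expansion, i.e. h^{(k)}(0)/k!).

L = (2 + 16·x + 8·x^2) + (-1 + 3·x + 6·x^2 + 2·x^3)·Dx  (order 1).
h: a_k = -3, -6, -39, -156, -717, -3162, -14103, -62712, -279081, …
ICs: h(0) = -3.

f: a_k = -3, -3, -9, -15, -33, -63, -129, -255, -513, …
f∘r: x↦r, Dx↦Dx/r' in L_f ⇒ L₀.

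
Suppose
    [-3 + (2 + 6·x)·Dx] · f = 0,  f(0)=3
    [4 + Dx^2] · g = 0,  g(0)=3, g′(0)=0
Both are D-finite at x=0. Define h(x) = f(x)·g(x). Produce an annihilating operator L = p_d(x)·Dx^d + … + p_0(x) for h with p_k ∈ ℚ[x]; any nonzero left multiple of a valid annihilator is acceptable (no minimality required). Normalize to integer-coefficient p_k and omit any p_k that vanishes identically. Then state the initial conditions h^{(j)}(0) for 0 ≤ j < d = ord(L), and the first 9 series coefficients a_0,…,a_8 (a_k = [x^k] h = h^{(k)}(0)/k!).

f: a_k = 3, 9/2, -27/8, 81/16, -1215/128, 5103/256, -45927/1024, 216513/2048, -8444007/32768, …
g: a_k = 3, 0, -6, 0, 2, 0, -4/15, 0, 2/105, …
L₀ := L_f ⊗_s L_g (sym. prod.), ord ≤ 2.
L = (43 + 96·x + 144·x^2) + (-12 - 36·x)·Dx + (4 + 24·x + 36·x^2)·Dx^2  (order 2).
h: a_k = 9, 27/2, -225/8, -189/16, -285/128, 9837/256, -435961/5120, 2114367/10240, -598666367/1146880, …
ICs: h(0) = 9, h′(0) = 27/2.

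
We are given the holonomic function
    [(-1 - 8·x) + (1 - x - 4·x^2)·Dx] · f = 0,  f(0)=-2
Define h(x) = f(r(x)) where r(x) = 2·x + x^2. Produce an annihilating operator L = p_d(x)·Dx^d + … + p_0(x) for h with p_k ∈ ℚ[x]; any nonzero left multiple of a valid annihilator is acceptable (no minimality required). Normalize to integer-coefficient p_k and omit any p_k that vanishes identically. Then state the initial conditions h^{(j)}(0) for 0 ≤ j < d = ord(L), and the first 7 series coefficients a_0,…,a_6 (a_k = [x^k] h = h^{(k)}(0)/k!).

L = (2 + 34·x + 48·x^2 + 16·x^3) + (-1 + 2·x + 17·x^2 + 16·x^3 + 4·x^4)·Dx  (order 1).
h: a_k = -2, -4, -42, -184, -1154, -6124, -34978, …
ICs: h(0) = -2.

f: a_k = -2, -2, -10, -18, -58, -130, -362, …
h₀=f(r): pull back L_f along r ⇒ L₀.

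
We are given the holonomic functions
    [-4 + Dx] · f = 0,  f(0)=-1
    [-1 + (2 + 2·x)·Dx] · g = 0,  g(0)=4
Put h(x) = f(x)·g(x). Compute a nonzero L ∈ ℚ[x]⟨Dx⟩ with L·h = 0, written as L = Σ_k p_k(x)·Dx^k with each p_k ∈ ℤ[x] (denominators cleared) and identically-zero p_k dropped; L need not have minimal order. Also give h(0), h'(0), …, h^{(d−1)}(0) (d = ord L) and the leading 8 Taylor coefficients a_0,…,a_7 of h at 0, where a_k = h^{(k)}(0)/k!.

L = (-9 - 8·x) + (2 + 2·x)·Dx  (order 1).
h: a_k = -4, -18, -79/2, -683/12, -1947/32, -49553/960, -417727/11520, -389323/17920, …
ICs: h(0) = -4.

f: a_k = -1, -4, -8, -32/3, -32/3, -128/15, -256/45, -1024/315, …
g: a_k = 4, 2, -1/2, 1/4, -5/32, 7/64, -21/256, 33/512, …
Product ⇒ symmetric product L₀, ord ≤ 1.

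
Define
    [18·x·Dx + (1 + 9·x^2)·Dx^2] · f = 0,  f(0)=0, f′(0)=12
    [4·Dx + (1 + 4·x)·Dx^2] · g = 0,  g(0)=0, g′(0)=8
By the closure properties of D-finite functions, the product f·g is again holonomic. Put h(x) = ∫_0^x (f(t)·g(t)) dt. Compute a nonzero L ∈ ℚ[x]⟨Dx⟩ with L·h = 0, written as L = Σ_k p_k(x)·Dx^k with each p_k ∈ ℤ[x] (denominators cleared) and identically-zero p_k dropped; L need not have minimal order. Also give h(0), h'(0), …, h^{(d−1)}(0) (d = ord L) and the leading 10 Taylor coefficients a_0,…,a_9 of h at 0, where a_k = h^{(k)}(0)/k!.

f: a_k = 0, 12, 0, -36, 0, 972/5, 0, -8748/7, 0, 8748, …
g: a_k = 0, 8, -16, 128/3, -128, 2048/5, -4096/3, 32768/7, -16384, 524288/9, …
f·g: L₀ = L_f ⊗_s L_g, ord ≤ 2·2.
Integrate: L := L₀·Dx.
L = (2448 + 17280·x + 76464·x^2 + 518400·x^3 + 1399680·x^4 + 2426112·x^5 + 1679616·x^7)·Dx^2 + (452 + 10800·x + 98028·x^2 + 491184·x^3 + 1840320·x^4 + 4339008·x^5 + 6531840·x^6 + 1259712·x^7 + 5878656·x^8)·Dx^3 + (136 + 1912·x + 18576·x^2 + 103608·x^3 + 389448·x^4 + 1100304·x^5 + 2239488·x^6 + 3277584·x^7 + 1259712·x^8 + 3359232·x^9)·Dx^4 + (13 + 176·x + 1234·x^2 + 6048·x^3 + 22833·x^4 + 68688·x^5 + 154224·x^6 + 279936·x^7 + 399492·x^8 + 209952·x^9 + 419904·x^10)·Dx^5  (order 5).
h: a_k = 0, 0, 0, 32, -48, 224/5, -160, 24672/35, -9304/5, 66208/15, …
ICs: h(0) = 0, h′(0) = 0, h′′(0) = 0, h′′′(0) = 192, h′′′′(0) = -1152.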